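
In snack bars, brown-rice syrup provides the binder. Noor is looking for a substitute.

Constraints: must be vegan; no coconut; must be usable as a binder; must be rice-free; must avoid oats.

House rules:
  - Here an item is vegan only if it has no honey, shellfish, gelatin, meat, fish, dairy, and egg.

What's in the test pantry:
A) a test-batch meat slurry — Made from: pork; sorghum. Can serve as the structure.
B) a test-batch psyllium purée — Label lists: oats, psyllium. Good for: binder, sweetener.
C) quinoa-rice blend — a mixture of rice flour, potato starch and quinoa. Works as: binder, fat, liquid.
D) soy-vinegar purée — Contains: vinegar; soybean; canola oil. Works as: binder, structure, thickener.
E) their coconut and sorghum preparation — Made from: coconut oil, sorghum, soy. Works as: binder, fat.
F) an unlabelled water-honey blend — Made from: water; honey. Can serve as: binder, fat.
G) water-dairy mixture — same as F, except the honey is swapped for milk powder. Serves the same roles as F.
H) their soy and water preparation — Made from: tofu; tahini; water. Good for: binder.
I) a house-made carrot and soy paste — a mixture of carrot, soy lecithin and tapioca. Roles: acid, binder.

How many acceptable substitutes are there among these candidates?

A: not usable as a binder; has pork, so not vegan — reject
B: has oats, so not oat-free — reject
C: has rice flour, so not rice-free — reject
D: only soybean, vinegar, and canola oil; none excluded — OK
E: has coconut oil, so not coconut-free — out
F: has honey, so not vegan — no
G: has milk powder, so not vegan — no
H: works as a binder, no rice, vegan — keep
I: no coconut, vegan — keep

3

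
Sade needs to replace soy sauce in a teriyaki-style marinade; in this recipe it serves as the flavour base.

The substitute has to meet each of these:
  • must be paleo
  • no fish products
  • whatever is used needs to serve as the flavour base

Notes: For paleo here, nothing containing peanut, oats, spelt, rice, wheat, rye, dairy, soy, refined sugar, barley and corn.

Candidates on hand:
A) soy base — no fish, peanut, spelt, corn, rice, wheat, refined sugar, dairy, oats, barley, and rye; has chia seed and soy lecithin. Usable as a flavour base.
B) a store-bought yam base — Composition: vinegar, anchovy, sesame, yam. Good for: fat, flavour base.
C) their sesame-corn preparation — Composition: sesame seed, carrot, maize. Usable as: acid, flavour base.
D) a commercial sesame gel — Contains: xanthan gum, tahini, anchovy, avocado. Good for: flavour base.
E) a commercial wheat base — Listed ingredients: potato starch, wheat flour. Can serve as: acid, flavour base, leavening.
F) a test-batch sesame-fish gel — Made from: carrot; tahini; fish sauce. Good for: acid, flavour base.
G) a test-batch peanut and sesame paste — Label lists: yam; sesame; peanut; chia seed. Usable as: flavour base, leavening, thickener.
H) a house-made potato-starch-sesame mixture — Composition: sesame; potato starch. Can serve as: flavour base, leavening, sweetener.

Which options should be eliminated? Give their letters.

A, B, C, D, E, F, G

A: has soy lecithin, so not paleo — reject
B: has anchovy, so not fish-free — no
C: has maize, so not paleo — reject
D: has anchovy, so not fish-free — out
E: has wheat flour, so not paleo — out
F: has fish sauce, so not fish-free — out
G: has peanut, so not paleo — out
H: only sesame and potato starch; none excluded — OK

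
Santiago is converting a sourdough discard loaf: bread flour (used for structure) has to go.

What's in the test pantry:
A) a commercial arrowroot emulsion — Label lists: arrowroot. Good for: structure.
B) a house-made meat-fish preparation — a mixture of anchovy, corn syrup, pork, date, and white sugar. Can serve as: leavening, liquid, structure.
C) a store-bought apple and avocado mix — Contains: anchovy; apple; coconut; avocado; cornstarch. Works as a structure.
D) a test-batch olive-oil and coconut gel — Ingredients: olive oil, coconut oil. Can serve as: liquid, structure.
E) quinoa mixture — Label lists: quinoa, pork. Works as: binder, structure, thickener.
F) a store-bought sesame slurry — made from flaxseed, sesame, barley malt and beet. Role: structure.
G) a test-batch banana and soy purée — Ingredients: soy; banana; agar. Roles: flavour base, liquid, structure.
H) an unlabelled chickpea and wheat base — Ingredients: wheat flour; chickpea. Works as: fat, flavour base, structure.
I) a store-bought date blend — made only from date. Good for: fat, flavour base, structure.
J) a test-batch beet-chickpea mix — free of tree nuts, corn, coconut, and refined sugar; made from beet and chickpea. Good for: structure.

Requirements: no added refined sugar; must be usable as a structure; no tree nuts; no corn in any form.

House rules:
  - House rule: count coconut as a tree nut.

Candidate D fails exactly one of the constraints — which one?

tree-nut-free

usable as a structure: satisfied
no-added-sugar: satisfied
corn-free: satisfied
tree-nut-free: has coconut oil — fails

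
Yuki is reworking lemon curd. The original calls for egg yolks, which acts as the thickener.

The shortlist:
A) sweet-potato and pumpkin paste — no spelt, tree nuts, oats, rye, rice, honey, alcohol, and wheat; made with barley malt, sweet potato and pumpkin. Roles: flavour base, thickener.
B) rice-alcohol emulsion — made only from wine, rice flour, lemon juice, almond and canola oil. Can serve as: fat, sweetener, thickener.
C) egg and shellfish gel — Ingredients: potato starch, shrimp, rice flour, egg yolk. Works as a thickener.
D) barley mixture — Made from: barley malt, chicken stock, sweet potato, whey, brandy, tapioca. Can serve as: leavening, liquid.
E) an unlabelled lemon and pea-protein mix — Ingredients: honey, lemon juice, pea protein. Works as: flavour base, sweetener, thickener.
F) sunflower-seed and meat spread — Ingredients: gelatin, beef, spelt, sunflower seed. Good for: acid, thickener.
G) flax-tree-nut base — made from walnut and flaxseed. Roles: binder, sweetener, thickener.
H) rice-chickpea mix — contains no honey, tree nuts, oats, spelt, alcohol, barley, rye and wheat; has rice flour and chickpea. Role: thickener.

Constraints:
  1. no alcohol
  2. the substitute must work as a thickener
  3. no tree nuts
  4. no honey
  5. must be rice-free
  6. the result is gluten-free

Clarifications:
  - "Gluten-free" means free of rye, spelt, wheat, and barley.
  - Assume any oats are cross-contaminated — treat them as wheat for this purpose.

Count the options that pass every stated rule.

A: has barley malt, so not gluten-free — no
B: has almond, so not tree-nut-free; has rice flour, so not rice-free (and 1 more) — no
C: has rice flour, so not rice-free — no
D: not usable as a thickener; has barley malt, so not gluten-free (and 1 more) — out
E: has honey, so not honey-free — no
F: has spelt, so not gluten-free — out
G: has walnut, so not tree-nut-free — out
H: has rice flour, so not rice-free — reject

0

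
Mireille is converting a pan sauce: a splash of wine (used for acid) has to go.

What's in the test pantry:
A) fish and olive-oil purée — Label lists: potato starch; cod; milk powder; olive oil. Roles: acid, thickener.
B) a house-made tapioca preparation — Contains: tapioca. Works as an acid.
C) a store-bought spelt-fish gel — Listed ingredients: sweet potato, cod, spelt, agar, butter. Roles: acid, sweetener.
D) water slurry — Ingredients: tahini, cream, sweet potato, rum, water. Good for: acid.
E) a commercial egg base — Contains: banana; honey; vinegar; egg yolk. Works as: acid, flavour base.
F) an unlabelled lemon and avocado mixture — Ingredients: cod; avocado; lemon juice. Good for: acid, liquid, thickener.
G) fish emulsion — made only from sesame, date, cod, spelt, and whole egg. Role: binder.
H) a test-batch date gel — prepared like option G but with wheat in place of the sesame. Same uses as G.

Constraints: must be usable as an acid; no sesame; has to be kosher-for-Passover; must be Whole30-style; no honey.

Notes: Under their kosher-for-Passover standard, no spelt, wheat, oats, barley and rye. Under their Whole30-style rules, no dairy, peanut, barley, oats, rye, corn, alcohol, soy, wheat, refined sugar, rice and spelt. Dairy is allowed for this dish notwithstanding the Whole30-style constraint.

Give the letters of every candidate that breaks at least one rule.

C, D, E, G, H

A: dairy is permitted under the Whole30-style carve-out; nothing else excluded — valid
B: only tapioca; none excluded — keep
C: has spelt, so not kosher-for-Passover; has spelt, so not Whole30-style — no
D: has rum, so not Whole30-style; has tahini, so not sesame-free — no
E: has honey, so not honey-free — reject
F: only cod, lemon juice, and avocado; none excluded — OK
G: not usable as an acid; has spelt, so not kosher-for-Passover (and 2 more) — out
H: not usable as an acid; has spelt, so not kosher-for-Passover (and 1 more) — no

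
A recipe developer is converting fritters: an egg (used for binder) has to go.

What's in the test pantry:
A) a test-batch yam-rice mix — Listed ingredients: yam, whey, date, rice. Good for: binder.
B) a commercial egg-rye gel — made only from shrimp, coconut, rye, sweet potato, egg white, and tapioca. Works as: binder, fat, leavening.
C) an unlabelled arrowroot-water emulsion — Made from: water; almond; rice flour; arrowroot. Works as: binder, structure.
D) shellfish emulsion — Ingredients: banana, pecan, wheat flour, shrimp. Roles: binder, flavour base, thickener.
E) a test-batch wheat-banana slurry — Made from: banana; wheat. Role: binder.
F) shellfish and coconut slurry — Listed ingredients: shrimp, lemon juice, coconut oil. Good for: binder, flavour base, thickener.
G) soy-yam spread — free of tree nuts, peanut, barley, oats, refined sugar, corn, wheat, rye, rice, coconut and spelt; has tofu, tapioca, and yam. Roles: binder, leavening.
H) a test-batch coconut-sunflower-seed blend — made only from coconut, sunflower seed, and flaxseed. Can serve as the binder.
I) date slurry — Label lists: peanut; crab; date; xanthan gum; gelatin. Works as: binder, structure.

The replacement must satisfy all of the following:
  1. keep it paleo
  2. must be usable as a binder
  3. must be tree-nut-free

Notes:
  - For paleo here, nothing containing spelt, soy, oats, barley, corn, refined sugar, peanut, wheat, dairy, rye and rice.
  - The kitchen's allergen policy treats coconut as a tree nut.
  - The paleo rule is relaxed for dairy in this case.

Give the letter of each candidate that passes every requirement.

A: has rice, so not paleo — reject
B: has rye, so not paleo; has coconut, so not tree-nut-free — out
C: has rice flour, so not paleo; has almond, so not tree-nut-free — out
D: has wheat flour, so not paleo; has pecan, so not tree-nut-free — out
E: has wheat, so not paleo — reject
F: has coconut oil, so not tree-nut-free — no
G: has tofu, so not paleo — out
H: has coconut, so not tree-nut-free — out
I: has peanut, so not paleo — out

none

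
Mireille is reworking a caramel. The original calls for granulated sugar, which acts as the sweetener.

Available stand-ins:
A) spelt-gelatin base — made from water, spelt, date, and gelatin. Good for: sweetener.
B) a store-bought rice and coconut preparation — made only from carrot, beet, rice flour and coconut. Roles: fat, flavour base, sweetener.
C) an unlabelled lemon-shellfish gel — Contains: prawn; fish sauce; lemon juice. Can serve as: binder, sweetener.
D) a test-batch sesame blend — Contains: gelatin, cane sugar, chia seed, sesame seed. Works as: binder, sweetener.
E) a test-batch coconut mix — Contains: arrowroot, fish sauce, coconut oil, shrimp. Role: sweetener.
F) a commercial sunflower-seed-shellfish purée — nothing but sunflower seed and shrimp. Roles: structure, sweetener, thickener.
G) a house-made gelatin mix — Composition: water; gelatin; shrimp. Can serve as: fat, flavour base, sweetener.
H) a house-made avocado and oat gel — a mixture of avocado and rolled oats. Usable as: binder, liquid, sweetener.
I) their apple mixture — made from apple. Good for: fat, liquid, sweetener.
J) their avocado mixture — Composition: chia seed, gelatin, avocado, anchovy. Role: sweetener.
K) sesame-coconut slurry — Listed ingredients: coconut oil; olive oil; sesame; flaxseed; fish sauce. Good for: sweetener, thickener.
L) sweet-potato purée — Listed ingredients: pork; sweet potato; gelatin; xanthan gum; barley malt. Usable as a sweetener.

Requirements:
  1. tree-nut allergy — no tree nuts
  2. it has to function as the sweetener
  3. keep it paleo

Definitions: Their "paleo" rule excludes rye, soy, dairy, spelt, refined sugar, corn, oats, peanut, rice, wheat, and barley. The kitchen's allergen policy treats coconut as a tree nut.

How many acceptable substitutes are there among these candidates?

5

A: has spelt, so not paleo — reject
B: has rice flour, so not paleo; has coconut, so not tree-nut-free — no
C: works as a sweetener, tree-nut-free, paleo — valid
D: has cane sugar, so not paleo — reject
E: has coconut oil, so not tree-nut-free — no
F: paleo, tree-nut-free — keep
G: only gelatin, shrimp, and water; none excluded — valid
H: has rolled oats, so not paleo — reject
I: all constraints satisfied — valid
J: paleo, tree-nut-free — keep
K: has coconut oil, so not tree-nut-free — no
L: has barley malt, so not paleo — reject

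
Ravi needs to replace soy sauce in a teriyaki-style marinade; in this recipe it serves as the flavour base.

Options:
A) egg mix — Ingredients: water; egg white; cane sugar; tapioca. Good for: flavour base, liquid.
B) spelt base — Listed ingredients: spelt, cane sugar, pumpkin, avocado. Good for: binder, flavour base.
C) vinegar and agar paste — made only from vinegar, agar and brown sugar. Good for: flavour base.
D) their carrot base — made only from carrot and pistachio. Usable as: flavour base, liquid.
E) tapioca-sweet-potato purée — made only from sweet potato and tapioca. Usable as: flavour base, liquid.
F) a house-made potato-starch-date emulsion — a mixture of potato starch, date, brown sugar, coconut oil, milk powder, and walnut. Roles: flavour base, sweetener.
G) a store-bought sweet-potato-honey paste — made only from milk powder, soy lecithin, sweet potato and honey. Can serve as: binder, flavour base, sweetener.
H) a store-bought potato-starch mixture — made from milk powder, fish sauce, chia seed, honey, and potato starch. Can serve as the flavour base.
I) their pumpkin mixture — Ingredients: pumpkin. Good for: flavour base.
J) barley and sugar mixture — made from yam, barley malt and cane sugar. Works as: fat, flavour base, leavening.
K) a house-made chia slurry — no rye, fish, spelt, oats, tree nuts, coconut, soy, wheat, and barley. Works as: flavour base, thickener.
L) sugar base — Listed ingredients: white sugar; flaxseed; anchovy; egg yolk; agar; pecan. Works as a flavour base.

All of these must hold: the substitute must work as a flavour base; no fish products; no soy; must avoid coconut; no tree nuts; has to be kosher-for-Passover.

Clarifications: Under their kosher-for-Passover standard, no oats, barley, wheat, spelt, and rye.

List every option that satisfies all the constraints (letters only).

A: all constraints satisfied — valid
B: has spelt, so not kosher-for-Passover — reject
C: only brown sugar, vinegar, and agar; none excluded — keep
D: has pistachio, so not tree-nut-free — reject
E: all constraints satisfied — valid
F: has walnut, so not tree-nut-free; has coconut oil, so not coconut-free — reject
G: has soy lecithin, so not soy-free — out
H: has fish sauce, so not fish-free — no
I: only pumpkin; none excluded — valid
J: has barley malt, so not kosher-for-Passover — out
K: works as a flavour base, kosher-for-Passover, no tree nuts — keep
L: has pecan, so not tree-nut-free; has anchovy, so not fish-free — reject

A, C, E, I, K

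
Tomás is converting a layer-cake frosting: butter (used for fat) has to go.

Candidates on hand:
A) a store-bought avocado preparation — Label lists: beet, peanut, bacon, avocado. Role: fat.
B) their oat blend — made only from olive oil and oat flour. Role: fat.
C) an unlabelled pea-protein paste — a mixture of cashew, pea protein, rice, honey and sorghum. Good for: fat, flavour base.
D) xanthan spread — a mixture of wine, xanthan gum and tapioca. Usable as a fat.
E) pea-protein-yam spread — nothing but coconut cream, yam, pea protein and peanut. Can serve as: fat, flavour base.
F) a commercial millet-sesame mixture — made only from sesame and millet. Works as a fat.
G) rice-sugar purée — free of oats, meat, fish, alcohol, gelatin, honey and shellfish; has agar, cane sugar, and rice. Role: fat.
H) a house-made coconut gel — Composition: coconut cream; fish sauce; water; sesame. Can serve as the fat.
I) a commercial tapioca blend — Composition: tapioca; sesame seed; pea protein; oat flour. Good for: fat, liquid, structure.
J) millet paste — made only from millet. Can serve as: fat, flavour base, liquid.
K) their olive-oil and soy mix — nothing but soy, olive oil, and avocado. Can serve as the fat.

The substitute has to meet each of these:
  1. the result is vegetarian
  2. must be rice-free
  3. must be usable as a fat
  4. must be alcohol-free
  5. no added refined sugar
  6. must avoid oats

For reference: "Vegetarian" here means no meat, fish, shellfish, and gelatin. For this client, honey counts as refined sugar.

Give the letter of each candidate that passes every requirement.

A: has bacon, so not vegetarian — out
B: has oat flour, so not oat-free — out
C: has honey, so not no-added-sugar; has rice, so not rice-free — no
D: has wine, so not alcohol-free — out
E: works as a fat, no oats, no rice — keep
F: vegetarian, no-added-sugar — valid
G: has cane sugar, so not no-added-sugar; has rice, so not rice-free — out
H: has fish sauce, so not vegetarian — no
I: has oat flour, so not oat-free — no
J: vegetarian, no-added-sugar — keep
K: works as a fat, no rice, no oats — keep

E, F, J, K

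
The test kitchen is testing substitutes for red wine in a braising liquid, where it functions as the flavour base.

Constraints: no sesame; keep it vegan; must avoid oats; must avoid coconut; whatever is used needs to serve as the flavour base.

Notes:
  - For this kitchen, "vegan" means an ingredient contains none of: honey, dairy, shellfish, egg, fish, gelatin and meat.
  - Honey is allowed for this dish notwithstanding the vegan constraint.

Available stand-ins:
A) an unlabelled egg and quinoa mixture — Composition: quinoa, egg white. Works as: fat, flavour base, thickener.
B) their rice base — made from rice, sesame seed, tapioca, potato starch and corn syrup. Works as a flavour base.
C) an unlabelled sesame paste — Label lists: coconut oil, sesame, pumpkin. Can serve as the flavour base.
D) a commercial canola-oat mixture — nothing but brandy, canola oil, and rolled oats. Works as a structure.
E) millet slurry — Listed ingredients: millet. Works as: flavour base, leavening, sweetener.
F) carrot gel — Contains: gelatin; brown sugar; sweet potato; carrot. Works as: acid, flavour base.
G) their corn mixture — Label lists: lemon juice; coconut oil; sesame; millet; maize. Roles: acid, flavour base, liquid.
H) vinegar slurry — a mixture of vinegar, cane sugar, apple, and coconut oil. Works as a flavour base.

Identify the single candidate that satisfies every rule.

A: has egg white, so not vegan — no
B: has sesame seed, so not sesame-free — reject
C: has sesame, so not sesame-free; has coconut oil, so not coconut-free — reject
D: not usable as a flavour base; has rolled oats, so not oat-free — no
E: every rule checks out — valid
F: has gelatin, so not vegan — reject
G: has sesame, so not sesame-free; has coconut oil, so not coconut-free — out
H: has coconut oil, so not coconut-free — no

E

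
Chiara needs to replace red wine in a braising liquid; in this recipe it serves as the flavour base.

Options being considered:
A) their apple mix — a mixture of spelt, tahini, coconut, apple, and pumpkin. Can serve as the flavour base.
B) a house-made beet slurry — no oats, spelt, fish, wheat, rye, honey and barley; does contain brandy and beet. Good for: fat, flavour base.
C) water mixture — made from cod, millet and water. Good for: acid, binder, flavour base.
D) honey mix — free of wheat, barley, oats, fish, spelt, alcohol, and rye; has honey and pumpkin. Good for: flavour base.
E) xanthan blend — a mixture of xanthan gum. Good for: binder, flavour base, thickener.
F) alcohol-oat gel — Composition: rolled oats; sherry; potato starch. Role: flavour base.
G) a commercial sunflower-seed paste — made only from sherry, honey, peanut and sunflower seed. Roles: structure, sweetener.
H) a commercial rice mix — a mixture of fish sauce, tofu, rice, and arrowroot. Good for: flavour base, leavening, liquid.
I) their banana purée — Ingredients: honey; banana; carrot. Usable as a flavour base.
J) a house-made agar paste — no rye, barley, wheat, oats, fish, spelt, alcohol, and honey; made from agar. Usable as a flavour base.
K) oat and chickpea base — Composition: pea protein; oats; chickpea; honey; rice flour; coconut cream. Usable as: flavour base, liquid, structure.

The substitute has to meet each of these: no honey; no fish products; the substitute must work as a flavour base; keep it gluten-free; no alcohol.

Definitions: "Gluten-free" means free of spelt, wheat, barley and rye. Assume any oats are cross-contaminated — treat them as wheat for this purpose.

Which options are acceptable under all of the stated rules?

E, J

A: has spelt, so not gluten-free — out
B: has brandy, so not alcohol-free — out
C: has cod, so not fish-free — out
D: has honey, so not honey-free — reject
E: every rule checks out — valid
F: has rolled oats, so not gluten-free; has sherry, so not alcohol-free — out
G: not usable as a flavour base; has sherry, so not alcohol-free (and 1 more) — reject
H: has fish sauce, so not fish-free — out
I: has honey, so not honey-free — out
J: no alcohol, no honey — valid
K: has oats, so not gluten-free; has honey, so not honey-free — out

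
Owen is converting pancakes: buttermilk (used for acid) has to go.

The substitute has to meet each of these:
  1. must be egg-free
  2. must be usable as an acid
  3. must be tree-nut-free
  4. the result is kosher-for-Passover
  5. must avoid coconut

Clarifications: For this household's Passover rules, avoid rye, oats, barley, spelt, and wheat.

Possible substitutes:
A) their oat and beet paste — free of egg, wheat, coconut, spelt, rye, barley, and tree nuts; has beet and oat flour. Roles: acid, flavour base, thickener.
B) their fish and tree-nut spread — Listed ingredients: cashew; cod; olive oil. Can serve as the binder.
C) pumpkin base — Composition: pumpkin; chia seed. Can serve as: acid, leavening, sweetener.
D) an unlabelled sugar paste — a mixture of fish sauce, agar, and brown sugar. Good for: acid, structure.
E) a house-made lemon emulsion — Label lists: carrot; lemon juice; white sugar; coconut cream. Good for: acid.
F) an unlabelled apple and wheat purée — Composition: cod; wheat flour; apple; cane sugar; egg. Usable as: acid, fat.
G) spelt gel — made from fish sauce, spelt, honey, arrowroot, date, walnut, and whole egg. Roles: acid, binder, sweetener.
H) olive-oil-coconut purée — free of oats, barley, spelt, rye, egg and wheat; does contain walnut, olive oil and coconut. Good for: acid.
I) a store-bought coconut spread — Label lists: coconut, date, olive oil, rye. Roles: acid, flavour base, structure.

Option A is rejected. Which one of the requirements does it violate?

kosher-for-Passover

usable as an acid: satisfied
kosher-for-Passover: has oat flour — fails
tree-nut-free: satisfied
coconut-free: satisfied
egg-free: satisfied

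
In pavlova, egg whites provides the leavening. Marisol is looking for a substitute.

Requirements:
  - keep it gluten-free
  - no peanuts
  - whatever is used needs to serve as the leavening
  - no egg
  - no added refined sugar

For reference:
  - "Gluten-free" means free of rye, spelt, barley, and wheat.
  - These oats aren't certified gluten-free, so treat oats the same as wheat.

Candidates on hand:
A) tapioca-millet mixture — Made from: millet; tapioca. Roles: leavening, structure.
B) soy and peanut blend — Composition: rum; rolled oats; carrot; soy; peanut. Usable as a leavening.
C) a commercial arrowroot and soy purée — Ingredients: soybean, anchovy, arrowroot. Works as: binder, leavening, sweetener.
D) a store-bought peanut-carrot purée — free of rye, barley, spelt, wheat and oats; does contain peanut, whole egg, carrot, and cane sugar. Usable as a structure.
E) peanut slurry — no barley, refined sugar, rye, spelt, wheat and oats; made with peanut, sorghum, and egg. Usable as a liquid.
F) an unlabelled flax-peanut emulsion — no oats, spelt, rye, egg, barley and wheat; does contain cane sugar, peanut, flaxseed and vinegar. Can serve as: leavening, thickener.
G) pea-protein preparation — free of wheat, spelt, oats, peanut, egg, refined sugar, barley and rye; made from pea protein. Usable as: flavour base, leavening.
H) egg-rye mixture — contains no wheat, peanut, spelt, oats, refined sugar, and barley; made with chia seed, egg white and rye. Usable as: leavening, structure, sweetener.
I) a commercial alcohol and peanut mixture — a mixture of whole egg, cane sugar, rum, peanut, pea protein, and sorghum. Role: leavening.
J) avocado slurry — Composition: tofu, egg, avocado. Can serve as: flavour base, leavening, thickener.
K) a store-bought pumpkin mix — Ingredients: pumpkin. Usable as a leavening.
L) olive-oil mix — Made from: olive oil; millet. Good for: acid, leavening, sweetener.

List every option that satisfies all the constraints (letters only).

A: no egg, no refined sugar — keep
B: has rolled oats, so not gluten-free; has peanut, so not peanut-free — out
C: works as a leavening, no refined sugar, no egg — OK
D: not usable as a leavening; has peanut, so not peanut-free (and 2 more) — reject
E: not usable as a leavening; has peanut, so not peanut-free (and 1 more) — reject
F: has peanut, so not peanut-free; has cane sugar, so not no-added-sugar — no
G: no egg, no peanut — OK
H: has rye, so not gluten-free; has egg white, so not egg-free — reject
I: has peanut, so not peanut-free; has whole egg, so not egg-free (and 1 more) — no
J: has egg, so not egg-free — no
K: nothing on the exclusion list — OK
L: only millet and olive oil; none excluded — OK

A, C, G, K, L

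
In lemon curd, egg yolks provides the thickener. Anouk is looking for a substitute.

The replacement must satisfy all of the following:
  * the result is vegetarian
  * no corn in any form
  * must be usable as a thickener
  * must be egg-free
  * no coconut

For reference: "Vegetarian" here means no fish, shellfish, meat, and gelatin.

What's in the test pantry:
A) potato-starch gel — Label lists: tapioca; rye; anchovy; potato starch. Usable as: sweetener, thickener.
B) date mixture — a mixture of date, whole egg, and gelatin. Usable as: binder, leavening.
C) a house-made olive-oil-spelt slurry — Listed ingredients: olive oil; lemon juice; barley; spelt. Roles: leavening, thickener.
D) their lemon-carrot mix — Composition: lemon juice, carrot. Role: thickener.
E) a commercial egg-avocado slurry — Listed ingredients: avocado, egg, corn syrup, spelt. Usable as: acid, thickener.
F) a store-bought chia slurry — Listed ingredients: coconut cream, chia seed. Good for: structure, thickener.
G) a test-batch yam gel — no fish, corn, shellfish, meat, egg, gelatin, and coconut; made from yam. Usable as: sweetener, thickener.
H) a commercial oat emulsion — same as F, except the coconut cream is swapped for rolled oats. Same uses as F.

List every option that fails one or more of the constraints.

A, B, E, F

A: has anchovy, so not vegetarian — no
B: not usable as a thickener; has gelatin, so not vegetarian (and 1 more) — no
C: barley and spelt etc. — none of it excluded — keep
D: only carrot and lemon juice; none excluded — valid
E: has egg, so not egg-free; has corn syrup, so not corn-free — reject
F: has coconut cream, so not coconut-free — no
G: works as a thickener, vegetarian, no egg — keep
H: only rolled oats and chia seed; none excluded — valid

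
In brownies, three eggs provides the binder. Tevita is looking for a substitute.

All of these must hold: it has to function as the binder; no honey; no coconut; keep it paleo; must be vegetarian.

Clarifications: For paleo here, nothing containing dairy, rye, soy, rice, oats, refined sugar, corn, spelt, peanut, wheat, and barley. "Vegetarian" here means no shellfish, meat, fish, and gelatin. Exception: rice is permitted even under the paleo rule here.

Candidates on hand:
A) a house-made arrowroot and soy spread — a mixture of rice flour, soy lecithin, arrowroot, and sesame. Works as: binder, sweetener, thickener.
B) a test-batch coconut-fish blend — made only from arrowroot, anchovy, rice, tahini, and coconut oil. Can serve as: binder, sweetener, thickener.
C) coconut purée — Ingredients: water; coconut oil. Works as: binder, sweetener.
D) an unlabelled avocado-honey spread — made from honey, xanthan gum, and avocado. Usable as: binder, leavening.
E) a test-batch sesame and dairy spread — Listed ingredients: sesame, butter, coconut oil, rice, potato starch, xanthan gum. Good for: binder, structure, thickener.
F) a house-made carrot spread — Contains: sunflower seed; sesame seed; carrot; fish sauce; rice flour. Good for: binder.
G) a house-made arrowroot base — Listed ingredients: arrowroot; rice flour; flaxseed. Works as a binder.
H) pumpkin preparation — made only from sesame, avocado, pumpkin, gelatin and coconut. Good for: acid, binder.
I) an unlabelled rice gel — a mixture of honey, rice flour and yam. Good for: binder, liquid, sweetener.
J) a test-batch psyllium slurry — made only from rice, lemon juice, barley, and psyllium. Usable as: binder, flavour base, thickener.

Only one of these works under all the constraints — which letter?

G

A: has soy lecithin, so not paleo — reject
B: has anchovy, so not vegetarian; has coconut oil, so not coconut-free — no
C: has coconut oil, so not coconut-free — reject
D: has honey, so not honey-free — no
E: has butter, so not paleo; has coconut oil, so not coconut-free — no
F: has fish sauce, so not vegetarian — reject
G: rice is permitted under the paleo carve-out; nothing else excluded — valid
H: has gelatin, so not vegetarian; has coconut, so not coconut-free — reject
I: has honey, so not honey-free — no
J: has barley, so not paleo — reject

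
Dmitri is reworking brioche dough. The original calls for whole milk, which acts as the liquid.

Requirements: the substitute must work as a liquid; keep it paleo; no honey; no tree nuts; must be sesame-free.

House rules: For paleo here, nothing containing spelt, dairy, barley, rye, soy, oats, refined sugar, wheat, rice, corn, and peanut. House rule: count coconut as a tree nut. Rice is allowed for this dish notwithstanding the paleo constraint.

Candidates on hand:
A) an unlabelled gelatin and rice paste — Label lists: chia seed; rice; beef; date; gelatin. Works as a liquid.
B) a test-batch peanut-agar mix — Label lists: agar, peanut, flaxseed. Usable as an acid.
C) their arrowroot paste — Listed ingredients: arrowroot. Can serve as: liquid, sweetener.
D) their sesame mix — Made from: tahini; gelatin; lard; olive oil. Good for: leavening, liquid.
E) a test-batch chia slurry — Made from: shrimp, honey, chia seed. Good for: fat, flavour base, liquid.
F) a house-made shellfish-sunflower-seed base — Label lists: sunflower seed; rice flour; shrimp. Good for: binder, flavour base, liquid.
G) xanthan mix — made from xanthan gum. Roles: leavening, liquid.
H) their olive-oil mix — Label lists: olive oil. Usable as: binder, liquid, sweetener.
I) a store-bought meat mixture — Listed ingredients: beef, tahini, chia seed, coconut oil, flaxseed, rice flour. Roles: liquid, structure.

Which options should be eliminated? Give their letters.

B, D, E, I

A: rice is permitted under the paleo carve-out; nothing else excluded — OK
B: not usable as a liquid; has peanut, so not paleo — out
C: only arrowroot; none excluded — OK
D: has tahini, so not sesame-free — out
E: has honey, so not honey-free — no
F: rice is permitted under the paleo carve-out; nothing else excluded — valid
G: all constraints satisfied — keep
H: only olive oil; none excluded — valid
I: has tahini, so not sesame-free; has coconut oil, so not tree-nut-free — no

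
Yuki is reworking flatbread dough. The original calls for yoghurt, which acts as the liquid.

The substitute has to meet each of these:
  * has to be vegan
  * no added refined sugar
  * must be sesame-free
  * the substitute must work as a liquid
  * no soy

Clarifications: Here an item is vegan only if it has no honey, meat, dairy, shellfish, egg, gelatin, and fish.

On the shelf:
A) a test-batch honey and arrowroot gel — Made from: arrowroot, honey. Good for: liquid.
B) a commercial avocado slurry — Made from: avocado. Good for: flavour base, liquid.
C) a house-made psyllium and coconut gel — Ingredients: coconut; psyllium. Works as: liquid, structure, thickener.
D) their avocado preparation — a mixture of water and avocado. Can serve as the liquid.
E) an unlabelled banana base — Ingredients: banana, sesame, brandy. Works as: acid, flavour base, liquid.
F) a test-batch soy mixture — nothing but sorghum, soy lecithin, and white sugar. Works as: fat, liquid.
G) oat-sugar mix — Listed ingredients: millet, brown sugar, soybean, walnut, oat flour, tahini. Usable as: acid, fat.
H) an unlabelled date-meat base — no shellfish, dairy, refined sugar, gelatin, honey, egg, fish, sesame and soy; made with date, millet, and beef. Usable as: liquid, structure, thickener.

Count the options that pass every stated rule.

3

A: has honey, so not vegan — reject
B: every rule checks out — keep
C: only coconut and psyllium; none excluded — OK
D: only avocado and water; none excluded — keep
E: has sesame, so not sesame-free — no
F: has soy lecithin, so not soy-free; has white sugar, so not no-added-sugar — reject
G: not usable as a liquid; has tahini, so not sesame-free (and 2 more) — no
H: has beef, so not vegan — out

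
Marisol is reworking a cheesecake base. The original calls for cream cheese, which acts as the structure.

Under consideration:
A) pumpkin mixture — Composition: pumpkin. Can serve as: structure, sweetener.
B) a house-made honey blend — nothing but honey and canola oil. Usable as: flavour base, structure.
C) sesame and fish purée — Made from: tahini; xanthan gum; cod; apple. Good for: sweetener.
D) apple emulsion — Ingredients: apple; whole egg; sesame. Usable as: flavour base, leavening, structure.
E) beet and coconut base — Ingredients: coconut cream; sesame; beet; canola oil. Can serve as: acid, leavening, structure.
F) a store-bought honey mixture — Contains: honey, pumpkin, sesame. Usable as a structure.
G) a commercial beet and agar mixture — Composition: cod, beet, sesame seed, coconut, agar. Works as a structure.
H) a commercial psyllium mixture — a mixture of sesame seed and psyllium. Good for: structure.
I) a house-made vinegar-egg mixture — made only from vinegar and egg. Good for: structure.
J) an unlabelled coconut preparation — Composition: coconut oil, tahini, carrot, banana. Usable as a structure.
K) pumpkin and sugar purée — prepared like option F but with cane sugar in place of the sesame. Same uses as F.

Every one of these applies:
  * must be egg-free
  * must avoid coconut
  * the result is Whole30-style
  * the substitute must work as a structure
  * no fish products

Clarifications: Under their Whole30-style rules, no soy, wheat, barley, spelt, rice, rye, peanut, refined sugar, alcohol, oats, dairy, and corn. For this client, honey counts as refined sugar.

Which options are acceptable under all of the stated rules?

A, H

A: only pumpkin; none excluded — valid
B: has honey, so not Whole30-style — out
C: not usable as a structure; has cod, so not fish-free — no
D: has whole egg, so not egg-free — out
E: has coconut cream, so not coconut-free — out
F: has honey, so not Whole30-style — reject
G: has cod, so not fish-free; has coconut, so not coconut-free — reject
H: only sesame seed and psyllium; none excluded — keep
I: has egg, so not egg-free — out
J: has coconut oil, so not coconut-free — no
K: has honey, so not Whole30-style — no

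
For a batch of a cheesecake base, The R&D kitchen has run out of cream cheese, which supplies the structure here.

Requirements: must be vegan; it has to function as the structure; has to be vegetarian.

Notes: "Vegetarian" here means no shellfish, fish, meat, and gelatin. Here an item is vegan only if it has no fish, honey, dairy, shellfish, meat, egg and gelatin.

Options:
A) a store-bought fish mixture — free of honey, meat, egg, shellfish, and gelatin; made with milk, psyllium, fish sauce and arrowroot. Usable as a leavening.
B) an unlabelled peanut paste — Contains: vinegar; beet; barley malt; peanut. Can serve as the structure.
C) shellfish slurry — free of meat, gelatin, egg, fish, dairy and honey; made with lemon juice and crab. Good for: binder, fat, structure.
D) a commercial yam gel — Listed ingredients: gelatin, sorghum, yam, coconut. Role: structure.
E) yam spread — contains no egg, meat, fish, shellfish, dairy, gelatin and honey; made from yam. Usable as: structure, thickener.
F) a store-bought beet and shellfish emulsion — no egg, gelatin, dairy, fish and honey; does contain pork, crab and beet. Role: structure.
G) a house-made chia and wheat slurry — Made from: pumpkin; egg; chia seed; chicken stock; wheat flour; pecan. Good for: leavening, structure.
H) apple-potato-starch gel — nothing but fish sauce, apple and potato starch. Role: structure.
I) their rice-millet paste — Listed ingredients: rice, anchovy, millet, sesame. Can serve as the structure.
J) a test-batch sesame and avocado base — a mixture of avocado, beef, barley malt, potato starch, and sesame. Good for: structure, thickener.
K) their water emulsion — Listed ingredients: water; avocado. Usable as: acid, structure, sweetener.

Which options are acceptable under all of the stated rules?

B, E, K

A: not usable as a structure; has fish sauce, so not vegetarian (and 1 more) — reject
B: all constraints satisfied — OK
C: has crab, so not vegetarian; has crab, so not vegan — no
D: has gelatin, so not vegetarian; has gelatin, so not vegan — out
E: works as a structure, vegetarian, vegan — valid
F: has pork, so not vegetarian; has pork, so not vegan — no
G: has chicken stock, so not vegetarian; has egg, so not vegan — no
H: has fish sauce, so not vegetarian; has fish sauce, so not vegan — reject
I: has anchovy, so not vegetarian; has anchovy, so not vegan — no
J: has beef, so not vegetarian; has beef, so not vegan — reject
K: only avocado and water; none excluded — valid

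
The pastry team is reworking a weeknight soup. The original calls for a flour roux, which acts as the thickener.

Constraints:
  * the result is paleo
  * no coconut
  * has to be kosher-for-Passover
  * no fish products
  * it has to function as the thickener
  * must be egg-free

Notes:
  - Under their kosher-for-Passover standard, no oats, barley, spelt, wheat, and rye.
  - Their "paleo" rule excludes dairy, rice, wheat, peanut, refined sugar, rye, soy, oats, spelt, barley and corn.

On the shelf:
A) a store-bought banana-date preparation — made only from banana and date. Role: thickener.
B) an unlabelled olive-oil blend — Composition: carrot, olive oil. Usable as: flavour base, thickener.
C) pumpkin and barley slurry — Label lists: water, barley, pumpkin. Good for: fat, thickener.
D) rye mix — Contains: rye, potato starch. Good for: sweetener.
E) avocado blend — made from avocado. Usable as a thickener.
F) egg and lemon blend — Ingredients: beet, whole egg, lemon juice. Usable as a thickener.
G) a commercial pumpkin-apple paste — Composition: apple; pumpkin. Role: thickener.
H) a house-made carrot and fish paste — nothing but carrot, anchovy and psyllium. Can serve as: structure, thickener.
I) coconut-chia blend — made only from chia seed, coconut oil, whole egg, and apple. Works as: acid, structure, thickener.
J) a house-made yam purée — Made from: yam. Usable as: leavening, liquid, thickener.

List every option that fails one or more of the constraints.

A: nothing on the exclusion list — OK
B: nothing on the exclusion list — OK
C: has barley, so not kosher-for-Passover; has barley, so not paleo — reject
D: not usable as a thickener; has rye, so not kosher-for-Passover (and 1 more) — reject
E: only avocado; none excluded — OK
F: has whole egg, so not egg-free — out
G: nothing on the exclusion list — OK
H: has anchovy, so not fish-free — out
I: has whole egg, so not egg-free; has coconut oil, so not coconut-free — out
J: works as a thickener, no egg, no fish — keep

C, D, F, H, I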